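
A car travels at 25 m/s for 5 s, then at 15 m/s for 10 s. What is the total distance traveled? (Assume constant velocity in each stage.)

d₁ = v₁t₁ = 25 × 5 = 125 m
d₂ = v₂t₂ = 15 × 10 = 150 m
d_total = 125 + 150 = 275 m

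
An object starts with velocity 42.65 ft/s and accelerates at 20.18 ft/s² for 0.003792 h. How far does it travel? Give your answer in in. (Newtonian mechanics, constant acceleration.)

v₀ = 42.65 ft/s × 0.3048 = 12.9997 m/s
a = 20.18 ft/s² × 0.3048 = 6.15086 m/s²
t = 0.003792 h × 3600.0 = 13.6512 s
d = v₀ × t + ½ × a × t² = 12.9997 × 13.6512 + 0.5 × 6.15086 × 13.6512² = 750.584 m
d = 750.584 m / 0.0254 = 29550 in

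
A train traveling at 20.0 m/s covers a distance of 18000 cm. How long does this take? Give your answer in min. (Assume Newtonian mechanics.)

d = 18000 cm × 0.01 = 180.0 m
t = d / v = 180.0 / 20.0 = 9.0 s
t = 9.0 s / 60.0 = 0.15 min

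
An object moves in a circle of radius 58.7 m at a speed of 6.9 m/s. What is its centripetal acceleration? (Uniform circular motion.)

a_c = v²/r = 6.9²/58.7 = 47.61/58.7 = 0.81 m/s²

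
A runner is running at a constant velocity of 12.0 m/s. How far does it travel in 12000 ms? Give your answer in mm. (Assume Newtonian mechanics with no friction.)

t = 12000 ms × 0.001 = 12.0 s
d = v × t = 12.0 × 12.0 = 144.0 m
d = 144.0 m / 0.001 = 144000 mm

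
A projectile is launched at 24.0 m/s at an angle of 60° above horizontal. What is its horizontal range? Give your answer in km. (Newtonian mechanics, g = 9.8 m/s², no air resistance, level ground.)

R = v₀² × sin(2θ) / g = 24.0² × sin(2 × 60°) / 9.8 = 576.0 × 0.866025 / 9.8 = 50.9011 m
R = 50.9011 m / 1000.0 = 0.0509 km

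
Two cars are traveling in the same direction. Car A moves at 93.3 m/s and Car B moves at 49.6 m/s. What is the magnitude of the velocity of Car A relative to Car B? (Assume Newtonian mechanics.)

v_rel = |v_A - v_B| = |93.3 - 49.6| = 43.7 m/s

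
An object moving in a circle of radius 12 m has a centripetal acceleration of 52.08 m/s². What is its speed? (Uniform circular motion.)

v = √(a_c × r) = √(52.08 × 12) = 25.0 m/s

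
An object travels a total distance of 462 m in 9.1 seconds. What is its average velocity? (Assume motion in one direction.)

v_avg = Δd / Δt = 462 / 9.1 = 50.77 m/s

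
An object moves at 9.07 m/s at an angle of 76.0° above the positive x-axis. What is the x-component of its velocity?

vₓ = v cos(θ) = 9.07 × cos(76.0°) = 2.19 m/s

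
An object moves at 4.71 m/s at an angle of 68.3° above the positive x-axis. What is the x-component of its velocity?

vₓ = v cos(θ) = 4.71 × cos(68.3°) = 1.74 m/s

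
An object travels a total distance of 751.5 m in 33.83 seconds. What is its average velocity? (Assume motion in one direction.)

v_avg = Δd / Δt = 751.5 / 33.83 = 22.21 m/s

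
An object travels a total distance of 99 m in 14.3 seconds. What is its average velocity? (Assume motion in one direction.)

v_avg = Δd / Δt = 99 / 14.3 = 6.92 m/s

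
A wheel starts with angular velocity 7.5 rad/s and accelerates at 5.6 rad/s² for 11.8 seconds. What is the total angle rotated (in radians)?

θ = ω₀t + ½αt² = 7.5×11.8 + ½×5.6×11.8² = 478.37 rad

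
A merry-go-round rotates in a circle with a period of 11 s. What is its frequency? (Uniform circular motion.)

f = 1/T = 1/11 = 0.0909 Hz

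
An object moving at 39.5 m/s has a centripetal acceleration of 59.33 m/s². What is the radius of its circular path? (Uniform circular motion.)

r = v²/a_c = 39.5²/59.33 = 26.3 m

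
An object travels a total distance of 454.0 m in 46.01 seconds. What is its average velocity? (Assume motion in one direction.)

v_avg = Δd / Δt = 454.0 / 46.01 = 9.87 m/s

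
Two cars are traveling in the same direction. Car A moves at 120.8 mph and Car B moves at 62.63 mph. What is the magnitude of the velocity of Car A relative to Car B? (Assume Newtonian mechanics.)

v_rel = |v_A - v_B| = |120.8 - 62.63| = 58.17 mph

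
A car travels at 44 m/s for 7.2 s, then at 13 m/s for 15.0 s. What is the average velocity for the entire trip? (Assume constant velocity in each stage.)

d₁ = v₁t₁ = 44 × 7.2 = 316.8 m
d₂ = v₂t₂ = 13 × 15.0 = 195.0 m
d_total = 511.8 m, t_total = 22.2 s
v_avg = d_total/t_total = 511.8/22.2 = 23.05 m/s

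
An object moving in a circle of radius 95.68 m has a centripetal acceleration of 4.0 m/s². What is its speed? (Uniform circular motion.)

v = √(a_c × r) = √(4.0 × 95.68) = 19.56 m/s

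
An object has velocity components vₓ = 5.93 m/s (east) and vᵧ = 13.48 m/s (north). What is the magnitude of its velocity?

|v| = √(vₓ² + vᵧ²) = √(5.93² + 13.48²) = √(216.8753) = 14.73 m/s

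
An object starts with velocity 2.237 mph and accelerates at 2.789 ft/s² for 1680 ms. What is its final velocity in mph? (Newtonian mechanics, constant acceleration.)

v₀ = 2.237 mph × 0.44704 = 1.00003 m/s
a = 2.789 ft/s² × 0.3048 = 0.850087 m/s²
t = 1680 ms × 0.001 = 1.68 s
v = v₀ + a × t = 1.00003 + 0.850087 × 1.68 = 2.42818 m/s
v = 2.42818 m/s / 0.44704 = 5.432 mph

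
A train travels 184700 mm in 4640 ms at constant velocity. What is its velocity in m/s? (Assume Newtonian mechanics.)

d = 184700 mm × 0.001 = 184.7 m
t = 4640 ms × 0.001 = 4.64 s
v = d / t = 184.7 / 4.64 = 39.81 m/s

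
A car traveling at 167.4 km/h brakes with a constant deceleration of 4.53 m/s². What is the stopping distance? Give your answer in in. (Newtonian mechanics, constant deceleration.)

v₀ = 167.4 km/h × 0.2777777777777778 = 46.5 m/s
d = v₀² / (2a) = 46.5² / (2 × 4.53) = 2162.25 / 9.06 = 238.659 m
d = 238.659 m / 0.0254 = 9396 in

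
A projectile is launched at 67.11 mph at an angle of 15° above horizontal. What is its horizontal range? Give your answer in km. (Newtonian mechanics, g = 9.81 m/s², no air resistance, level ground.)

v₀ = 67.11 mph × 0.44704 = 30.0009 m/s
R = v₀² × sin(2θ) / g = 30.0009² × sin(2 × 15°) / 9.81 = 900.054 × 0.5 / 9.81 = 45.8743 m
R = 45.8743 m / 1000.0 = 0.04587 km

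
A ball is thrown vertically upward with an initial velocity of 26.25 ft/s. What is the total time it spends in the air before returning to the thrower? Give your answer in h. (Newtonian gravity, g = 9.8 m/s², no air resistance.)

v₀ = 26.25 ft/s × 0.3048 = 8.001 m/s
t_total = 2 × v₀ / g = 2 × 8.001 / 9.8 = 1.63286 s
t_total = 1.63286 s / 3600.0 = 0.0004536 h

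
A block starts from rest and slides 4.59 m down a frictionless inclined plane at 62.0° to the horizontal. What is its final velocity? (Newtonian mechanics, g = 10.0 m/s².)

a = g sin(θ) = 10.0 × sin(62.0°) = 8.8295 m/s²
v = √(2ad) = √(2 × 8.8295 × 4.59) = 9.0 m/s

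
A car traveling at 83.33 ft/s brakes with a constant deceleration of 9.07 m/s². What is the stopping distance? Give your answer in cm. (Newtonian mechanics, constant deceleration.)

v₀ = 83.33 ft/s × 0.3048 = 25.399 m/s
d = v₀² / (2a) = 25.399² / (2 × 9.07) = 645.109 / 18.14 = 35.5628 m
d = 35.5628 m / 0.01 = 3556 cm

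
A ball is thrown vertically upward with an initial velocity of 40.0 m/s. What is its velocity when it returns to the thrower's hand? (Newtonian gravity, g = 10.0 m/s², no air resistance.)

By conservation of energy (no air resistance), the ball returns to the throw height with the same speed as launch, but directed downward.
|v_ground| = v₀ = 40.0 m/s
v_ground = 40.0 m/s (downward)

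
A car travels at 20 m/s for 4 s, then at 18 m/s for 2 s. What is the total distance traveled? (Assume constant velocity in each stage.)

d₁ = v₁t₁ = 20 × 4 = 80 m
d₂ = v₂t₂ = 18 × 2 = 36 m
d_total = 80 + 36 = 116 m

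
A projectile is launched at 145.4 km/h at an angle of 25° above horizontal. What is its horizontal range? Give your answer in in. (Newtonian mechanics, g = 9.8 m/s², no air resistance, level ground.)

v₀ = 145.4 km/h × 0.2777777777777778 = 40.3889 m/s
R = v₀² × sin(2θ) / g = 40.3889² × sin(2 × 25°) / 9.8 = 1631.26 × 0.766044 / 9.8 = 127.512 m
R = 127.512 m / 0.0254 = 5020 in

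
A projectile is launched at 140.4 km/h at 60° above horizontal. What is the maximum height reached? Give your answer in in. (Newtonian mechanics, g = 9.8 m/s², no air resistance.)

v₀ = 140.4 km/h × 0.2777777777777778 = 39.0 m/s
H = v₀² × sin²(θ) / (2g) = 39.0² × sin(60°)² / (2 × 9.8) = 1521.0 × 0.75 / 19.6 = 58.2015 m
H = 58.2015 m / 0.0254 = 2291 in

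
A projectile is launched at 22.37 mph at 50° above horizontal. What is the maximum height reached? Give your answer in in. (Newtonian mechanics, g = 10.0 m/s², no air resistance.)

v₀ = 22.37 mph × 0.44704 = 10.0003 m/s
H = v₀² × sin²(θ) / (2g) = 10.0003² × sin(50°)² / (2 × 10.0) = 100.006 × 0.586824 / 20.0 = 2.9343 m
H = 2.9343 m / 0.0254 = 115.5 in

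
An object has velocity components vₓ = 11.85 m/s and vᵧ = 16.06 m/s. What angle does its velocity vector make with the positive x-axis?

θ = arctan(vᵧ/vₓ) = arctan(16.06/11.85) = 53.58°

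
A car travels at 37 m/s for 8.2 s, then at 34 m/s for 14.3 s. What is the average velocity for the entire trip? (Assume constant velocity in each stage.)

d₁ = v₁t₁ = 37 × 8.2 = 303.4 m
d₂ = v₂t₂ = 34 × 14.3 = 486.2 m
d_total = 789.6 m, t_total = 22.5 s
v_avg = d_total/t_total = 789.6/22.5 = 35.09 m/s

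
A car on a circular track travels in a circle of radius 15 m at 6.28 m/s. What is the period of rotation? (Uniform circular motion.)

T = 2πr/v = 2π×15/6.28 = 15.01 s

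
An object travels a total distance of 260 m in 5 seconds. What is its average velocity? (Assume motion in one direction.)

v_avg = Δd / Δt = 260 / 5 = 52.0 m/s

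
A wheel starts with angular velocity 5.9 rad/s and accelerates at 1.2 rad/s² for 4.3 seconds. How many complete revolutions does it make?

θ = ω₀t + ½αt² = 5.9×4.3 + ½×1.2×4.3² = 36.464 rad
Total revolutions = θ/(2π) = 36.464/(2π) = 5.8
Complete revolutions = ⌊5.8⌋ = 5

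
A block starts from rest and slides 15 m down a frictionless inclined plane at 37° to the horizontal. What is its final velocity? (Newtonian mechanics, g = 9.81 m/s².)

a = g sin(θ) = 9.81 × sin(37°) = 5.9038 m/s²
v = √(2ad) = √(2 × 5.9038 × 15) = 13.31 m/s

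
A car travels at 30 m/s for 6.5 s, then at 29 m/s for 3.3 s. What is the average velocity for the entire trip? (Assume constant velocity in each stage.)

d₁ = v₁t₁ = 30 × 6.5 = 195.0 m
d₂ = v₂t₂ = 29 × 3.3 = 95.7 m
d_total = 290.7 m, t_total = 9.8 s
v_avg = d_total/t_total = 290.7/9.8 = 29.66 m/s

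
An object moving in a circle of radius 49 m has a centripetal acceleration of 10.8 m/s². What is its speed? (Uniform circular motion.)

v = √(a_c × r) = √(10.8 × 49) = 23.0 m/s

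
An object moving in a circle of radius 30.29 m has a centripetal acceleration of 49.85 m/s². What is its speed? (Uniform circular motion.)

v = √(a_c × r) = √(49.85 × 30.29) = 38.86 m/s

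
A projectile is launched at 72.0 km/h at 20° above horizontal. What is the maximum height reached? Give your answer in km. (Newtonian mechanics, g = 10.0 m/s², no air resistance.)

v₀ = 72.0 km/h × 0.2777777777777778 = 20.0 m/s
H = v₀² × sin²(θ) / (2g) = 20.0² × sin(20°)² / (2 × 10.0) = 400.0 × 0.116978 / 20.0 = 2.33956 m
H = 2.33956 m / 1000.0 = 0.00234 km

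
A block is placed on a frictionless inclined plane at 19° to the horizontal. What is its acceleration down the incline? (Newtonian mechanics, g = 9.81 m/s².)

a = g sin(θ) = 9.81 × sin(19°) = 9.81 × 0.3256 = 3.19 m/s²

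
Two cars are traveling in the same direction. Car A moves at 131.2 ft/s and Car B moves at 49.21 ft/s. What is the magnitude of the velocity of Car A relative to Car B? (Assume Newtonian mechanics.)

v_rel = |v_A - v_B| = |131.2 - 49.21| = 81.99 ft/s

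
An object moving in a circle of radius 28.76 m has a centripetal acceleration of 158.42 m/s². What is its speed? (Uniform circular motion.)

v = √(a_c × r) = √(158.42 × 28.76) = 67.5 m/s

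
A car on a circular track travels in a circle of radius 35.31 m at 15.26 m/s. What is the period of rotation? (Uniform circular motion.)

T = 2πr/v = 2π×35.31/15.26 = 14.54 s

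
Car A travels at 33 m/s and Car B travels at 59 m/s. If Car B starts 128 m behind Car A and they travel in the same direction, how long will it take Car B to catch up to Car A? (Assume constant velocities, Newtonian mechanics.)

Relative speed: v_rel = 59 - 33 = 26 m/s
Time to catch: t = d₀/v_rel = 128/26 = 4.92 s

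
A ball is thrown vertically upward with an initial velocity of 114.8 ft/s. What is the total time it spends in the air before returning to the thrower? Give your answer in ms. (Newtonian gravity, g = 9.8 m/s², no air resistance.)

v₀ = 114.8 ft/s × 0.3048 = 34.991 m/s
t_total = 2 × v₀ / g = 2 × 34.991 / 9.8 = 7.14102 s
t_total = 7.14102 s / 0.001 = 7141 ms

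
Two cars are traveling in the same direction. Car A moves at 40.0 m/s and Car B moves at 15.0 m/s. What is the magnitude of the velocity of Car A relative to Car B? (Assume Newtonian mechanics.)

v_rel = |v_A - v_B| = |40.0 - 15.0| = 25.0 m/s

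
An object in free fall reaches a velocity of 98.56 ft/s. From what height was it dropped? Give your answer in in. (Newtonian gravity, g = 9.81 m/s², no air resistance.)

v = 98.56 ft/s × 0.3048 = 30.0411 m/s
h = v² / (2g) = 30.0411² / (2 × 9.81) = 45.9973 m
h = 45.9973 m / 0.0254 = 1811 in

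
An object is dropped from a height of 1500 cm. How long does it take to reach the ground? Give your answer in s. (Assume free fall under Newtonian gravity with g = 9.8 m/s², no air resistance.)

h = 1500 cm × 0.01 = 15.0 m
t = √(2h/g) = √(2 × 15.0 / 9.8) = 1.75 s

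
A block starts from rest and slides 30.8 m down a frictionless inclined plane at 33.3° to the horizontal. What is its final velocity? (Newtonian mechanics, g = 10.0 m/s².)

a = g sin(θ) = 10.0 × sin(33.3°) = 5.4902 m/s²
v = √(2ad) = √(2 × 5.4902 × 30.8) = 18.39 m/s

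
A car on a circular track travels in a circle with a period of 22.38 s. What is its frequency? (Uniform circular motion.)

f = 1/T = 1/22.38 = 0.0447 Hz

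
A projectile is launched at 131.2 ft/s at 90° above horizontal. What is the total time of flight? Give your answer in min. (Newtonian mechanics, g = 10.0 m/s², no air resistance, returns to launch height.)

v₀ = 131.2 ft/s × 0.3048 = 39.9898 m/s
T = 2 × v₀ × sin(θ) / g = 2 × 39.9898 × sin(90°) / 10.0 = 2 × 39.9898 × 1.0 / 10.0 = 7.99796 s
T = 7.99796 s / 60.0 = 0.1333 min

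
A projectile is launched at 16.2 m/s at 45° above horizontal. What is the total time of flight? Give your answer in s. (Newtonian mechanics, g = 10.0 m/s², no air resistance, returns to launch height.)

T = 2 × v₀ × sin(θ) / g = 2 × 16.2 × sin(45°) / 10.0 = 2 × 16.2 × 0.707107 / 10.0 = 2.291 s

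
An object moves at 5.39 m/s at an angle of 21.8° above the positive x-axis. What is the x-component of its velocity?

vₓ = v cos(θ) = 5.39 × cos(21.8°) = 5.0 m/s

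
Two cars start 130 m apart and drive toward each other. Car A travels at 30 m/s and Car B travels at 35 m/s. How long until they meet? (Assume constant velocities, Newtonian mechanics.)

Combined speed: v_combined = 30 + 35 = 65 m/s
Time to meet: t = d/v_combined = 130/65 = 2.0 s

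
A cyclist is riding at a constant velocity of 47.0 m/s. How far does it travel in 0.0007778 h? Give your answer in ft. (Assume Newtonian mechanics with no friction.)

t = 0.0007778 h × 3600.0 = 2.80008 s
d = v × t = 47.0 × 2.80008 = 131.604 m
d = 131.604 m / 0.3048 = 431.8 ft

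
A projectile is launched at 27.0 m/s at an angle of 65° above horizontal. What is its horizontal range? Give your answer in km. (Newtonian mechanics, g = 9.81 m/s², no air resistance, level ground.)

R = v₀² × sin(2θ) / g = 27.0² × sin(2 × 65°) / 9.81 = 729.0 × 0.766044 / 9.81 = 56.9262 m
R = 56.9262 m / 1000.0 = 0.05693 km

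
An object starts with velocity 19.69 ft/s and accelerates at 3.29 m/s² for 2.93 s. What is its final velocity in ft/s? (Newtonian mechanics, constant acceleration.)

v₀ = 19.69 ft/s × 0.3048 = 6.00151 m/s
v = v₀ + a × t = 6.00151 + 3.29 × 2.93 = 15.6412 m/s
v = 15.6412 m/s / 0.3048 = 51.32 ft/s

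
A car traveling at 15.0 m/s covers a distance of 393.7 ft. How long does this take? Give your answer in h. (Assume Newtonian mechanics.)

d = 393.7 ft × 0.3048 = 120.0 m
t = d / v = 120.0 / 15.0 = 8.0 s
t = 8.0 s / 3600.0 = 0.002222 h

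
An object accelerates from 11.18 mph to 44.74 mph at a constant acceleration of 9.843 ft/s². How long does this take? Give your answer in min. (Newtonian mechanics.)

v₀ = 11.18 mph × 0.44704 = 4.99791 m/s
v = 44.74 mph × 0.44704 = 20.0006 m/s
a = 9.843 ft/s² × 0.3048 = 3.00015 m/s²
t = (v - v₀) / a = (20.0006 - 4.99791) / 3.00015 = 5.00065 s
t = 5.00065 s / 60.0 = 0.08334 min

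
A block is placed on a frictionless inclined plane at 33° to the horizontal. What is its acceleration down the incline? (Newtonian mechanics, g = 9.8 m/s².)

a = g sin(θ) = 9.8 × sin(33°) = 9.8 × 0.5446 = 5.34 m/s²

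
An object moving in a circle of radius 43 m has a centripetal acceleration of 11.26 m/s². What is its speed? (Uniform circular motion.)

v = √(a_c × r) = √(11.26 × 43) = 22.0 m/s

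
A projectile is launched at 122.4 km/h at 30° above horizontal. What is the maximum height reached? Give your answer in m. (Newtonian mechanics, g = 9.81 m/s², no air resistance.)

v₀ = 122.4 km/h × 0.2777777777777778 = 34.0 m/s
H = v₀² × sin²(θ) / (2g) = 34.0² × sin(30°)² / (2 × 9.81) = 1156.0 × 0.25 / 19.62 = 14.73 m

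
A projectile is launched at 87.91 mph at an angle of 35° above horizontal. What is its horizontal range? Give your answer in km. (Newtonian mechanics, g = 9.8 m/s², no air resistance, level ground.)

v₀ = 87.91 mph × 0.44704 = 39.2993 m/s
R = v₀² × sin(2θ) / g = 39.2993² × sin(2 × 35°) / 9.8 = 1544.43 × 0.939693 / 9.8 = 148.091 m
R = 148.091 m / 1000.0 = 0.1481 km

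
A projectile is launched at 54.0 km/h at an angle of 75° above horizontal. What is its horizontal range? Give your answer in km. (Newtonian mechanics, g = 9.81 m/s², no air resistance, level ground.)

v₀ = 54.0 km/h × 0.2777777777777778 = 15.0 m/s
R = v₀² × sin(2θ) / g = 15.0² × sin(2 × 75°) / 9.81 = 225.0 × 0.5 / 9.81 = 11.4679 m
R = 11.4679 m / 1000.0 = 0.01147 km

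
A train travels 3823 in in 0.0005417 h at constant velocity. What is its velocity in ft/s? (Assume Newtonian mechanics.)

d = 3823 in × 0.0254 = 97.1042 m
t = 0.0005417 h × 3600.0 = 1.95012 s
v = d / t = 97.1042 / 1.95012 = 49.794 m/s
v = 49.794 m/s / 0.3048 = 163.4 ft/s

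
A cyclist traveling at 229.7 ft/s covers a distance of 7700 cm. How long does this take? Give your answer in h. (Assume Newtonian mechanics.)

d = 7700 cm × 0.01 = 77.0 m
v = 229.7 ft/s × 0.3048 = 70.0126 m/s
t = d / v = 77.0 / 70.0126 = 1.0998 s
t = 1.0998 s / 3600.0 = 0.0003055 h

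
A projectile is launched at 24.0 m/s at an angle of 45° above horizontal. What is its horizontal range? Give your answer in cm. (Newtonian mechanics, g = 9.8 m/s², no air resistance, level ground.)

R = v₀² × sin(2θ) / g = 24.0² × sin(2 × 45°) / 9.8 = 576.0 × 1.0 / 9.8 = 58.7755 m
R = 58.7755 m / 0.01 = 5878 cm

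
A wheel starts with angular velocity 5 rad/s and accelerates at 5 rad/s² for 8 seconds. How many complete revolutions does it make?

θ = ω₀t + ½αt² = 5×8 + ½×5×8² = 200.0 rad
Total revolutions = θ/(2π) = 200.0/(2π) = 31.83
Complete revolutions = ⌊31.83⌋ = 31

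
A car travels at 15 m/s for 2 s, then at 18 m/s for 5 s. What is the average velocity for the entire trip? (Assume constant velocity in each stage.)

d₁ = v₁t₁ = 15 × 2 = 30 m
d₂ = v₂t₂ = 18 × 5 = 90 m
d_total = 120 m, t_total = 7 s
v_avg = d_total/t_total = 120/7 = 17.14 m/s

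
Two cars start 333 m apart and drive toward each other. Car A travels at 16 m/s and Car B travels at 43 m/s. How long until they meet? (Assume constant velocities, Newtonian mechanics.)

Combined speed: v_combined = 16 + 43 = 59 m/s
Time to meet: t = d/v_combined = 333/59 = 5.64 s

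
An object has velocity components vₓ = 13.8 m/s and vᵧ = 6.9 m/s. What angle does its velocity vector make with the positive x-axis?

θ = arctan(vᵧ/vₓ) = arctan(6.9/13.8) = 26.57°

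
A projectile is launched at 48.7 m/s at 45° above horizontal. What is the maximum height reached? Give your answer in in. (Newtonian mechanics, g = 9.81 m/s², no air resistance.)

H = v₀² × sin²(θ) / (2g) = 48.7² × sin(45°)² / (2 × 9.81) = 2371.69 × 0.5 / 19.62 = 60.4406 m
H = 60.4406 m / 0.0254 = 2380 in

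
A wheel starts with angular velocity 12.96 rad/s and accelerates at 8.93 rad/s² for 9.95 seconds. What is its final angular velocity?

ω = ω₀ + αt = 12.96 + 8.93 × 9.95 = 101.81 rad/s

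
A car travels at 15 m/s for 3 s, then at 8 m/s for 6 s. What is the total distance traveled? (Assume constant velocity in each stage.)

d₁ = v₁t₁ = 15 × 3 = 45 m
d₂ = v₂t₂ = 8 × 6 = 48 m
d_total = 45 + 48 = 93 m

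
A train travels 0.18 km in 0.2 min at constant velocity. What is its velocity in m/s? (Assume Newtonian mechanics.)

d = 0.18 km × 1000.0 = 180.0 m
t = 0.2 min × 60.0 = 12.0 s
v = d / t = 180.0 / 12.0 = 15.0 m/s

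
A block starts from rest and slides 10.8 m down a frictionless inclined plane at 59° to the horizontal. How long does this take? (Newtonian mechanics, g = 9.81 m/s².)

a = g sin(θ) = 9.81 × sin(59°) = 8.4088 m/s²
t = √(2d/a) = √(2 × 10.8 / 8.4088) = 1.6 s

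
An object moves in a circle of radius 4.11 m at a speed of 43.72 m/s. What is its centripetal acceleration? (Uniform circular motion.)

a_c = v²/r = 43.72²/4.11 = 1911.4384/4.11 = 465.07 m/s²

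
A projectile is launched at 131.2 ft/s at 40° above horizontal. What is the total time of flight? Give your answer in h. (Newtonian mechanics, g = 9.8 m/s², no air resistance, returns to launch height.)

v₀ = 131.2 ft/s × 0.3048 = 39.9898 m/s
T = 2 × v₀ × sin(θ) / g = 2 × 39.9898 × sin(40°) / 9.8 = 2 × 39.9898 × 0.642788 / 9.8 = 5.24591 s
T = 5.24591 s / 3600.0 = 0.001457 h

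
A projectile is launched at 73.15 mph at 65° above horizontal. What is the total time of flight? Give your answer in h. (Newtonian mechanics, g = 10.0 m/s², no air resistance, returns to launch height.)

v₀ = 73.15 mph × 0.44704 = 32.701 m/s
T = 2 × v₀ × sin(θ) / g = 2 × 32.701 × sin(65°) / 10.0 = 2 × 32.701 × 0.906308 / 10.0 = 5.92744 s
T = 5.92744 s / 3600.0 = 0.001647 h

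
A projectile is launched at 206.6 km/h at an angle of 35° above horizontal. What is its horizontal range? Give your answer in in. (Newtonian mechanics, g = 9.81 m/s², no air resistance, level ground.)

v₀ = 206.6 km/h × 0.2777777777777778 = 57.3889 m/s
R = v₀² × sin(2θ) / g = 57.3889² × sin(2 × 35°) / 9.81 = 3293.49 × 0.939693 / 9.81 = 315.481 m
R = 315.481 m / 0.0254 = 12420 in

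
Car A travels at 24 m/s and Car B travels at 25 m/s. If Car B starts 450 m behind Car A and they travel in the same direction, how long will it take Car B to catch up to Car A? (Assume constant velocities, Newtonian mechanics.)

Relative speed: v_rel = 25 - 24 = 1 m/s
Time to catch: t = d₀/v_rel = 450/1 = 450.0 s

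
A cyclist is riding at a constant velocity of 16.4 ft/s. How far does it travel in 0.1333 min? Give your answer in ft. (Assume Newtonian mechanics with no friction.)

v = 16.4 ft/s × 0.3048 = 4.99872 m/s
t = 0.1333 min × 60.0 = 7.998 s
d = v × t = 4.99872 × 7.998 = 39.9798 m
d = 39.9798 m / 0.3048 = 131.2 ft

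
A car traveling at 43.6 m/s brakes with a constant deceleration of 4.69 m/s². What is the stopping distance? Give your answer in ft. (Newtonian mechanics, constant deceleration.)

d = v₀² / (2a) = 43.6² / (2 × 4.69) = 1900.96 / 9.38 = 202.661 m
d = 202.661 m / 0.3048 = 664.9 ft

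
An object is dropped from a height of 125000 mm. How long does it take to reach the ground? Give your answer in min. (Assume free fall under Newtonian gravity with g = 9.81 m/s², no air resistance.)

h = 125000 mm × 0.001 = 125.0 m
t = √(2h/g) = √(2 × 125.0 / 9.81) = 5.04819 s
t = 5.04819 s / 60.0 = 0.08414 min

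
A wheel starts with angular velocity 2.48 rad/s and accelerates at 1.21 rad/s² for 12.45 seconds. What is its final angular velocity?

ω = ω₀ + αt = 2.48 + 1.21 × 12.45 = 17.54 rad/s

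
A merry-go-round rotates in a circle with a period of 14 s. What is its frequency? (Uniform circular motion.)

f = 1/T = 1/14 = 0.0714 Hz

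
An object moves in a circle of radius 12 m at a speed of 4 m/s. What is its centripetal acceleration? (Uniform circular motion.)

a_c = v²/r = 4²/12 = 16/12 = 1.33 m/s²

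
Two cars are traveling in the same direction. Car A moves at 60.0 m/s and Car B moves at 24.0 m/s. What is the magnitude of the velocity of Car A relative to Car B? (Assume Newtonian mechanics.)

v_rel = |v_A - v_B| = |60.0 - 24.0| = 36.0 m/s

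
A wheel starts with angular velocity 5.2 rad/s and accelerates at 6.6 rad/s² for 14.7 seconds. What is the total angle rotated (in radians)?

θ = ω₀t + ½αt² = 5.2×14.7 + ½×6.6×14.7² = 789.54 rad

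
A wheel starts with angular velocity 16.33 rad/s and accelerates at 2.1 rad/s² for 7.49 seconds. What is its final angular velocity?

ω = ω₀ + αt = 16.33 + 2.1 × 7.49 = 32.06 rad/s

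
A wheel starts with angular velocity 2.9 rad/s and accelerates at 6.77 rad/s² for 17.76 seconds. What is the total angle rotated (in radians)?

θ = ω₀t + ½αt² = 2.9×17.76 + ½×6.77×17.76² = 1119.19 rad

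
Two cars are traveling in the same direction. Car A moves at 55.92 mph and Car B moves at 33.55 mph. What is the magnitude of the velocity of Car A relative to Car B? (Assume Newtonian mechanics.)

v_rel = |v_A - v_B| = |55.92 - 33.55| = 22.37 mph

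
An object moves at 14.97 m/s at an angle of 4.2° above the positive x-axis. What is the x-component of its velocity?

vₓ = v cos(θ) = 14.97 × cos(4.2°) = 14.93 m/s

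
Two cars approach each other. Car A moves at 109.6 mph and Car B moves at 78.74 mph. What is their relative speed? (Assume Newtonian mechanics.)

v_rel = v_A + v_B = 109.6 + 78.74 = 188.34 mph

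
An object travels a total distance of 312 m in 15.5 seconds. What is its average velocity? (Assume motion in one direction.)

v_avg = Δd / Δt = 312 / 15.5 = 20.13 m/s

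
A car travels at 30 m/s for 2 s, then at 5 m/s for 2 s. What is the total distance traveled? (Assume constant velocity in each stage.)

d₁ = v₁t₁ = 30 × 2 = 60 m
d₂ = v₂t₂ = 5 × 2 = 10 m
d_total = 60 + 10 = 70 m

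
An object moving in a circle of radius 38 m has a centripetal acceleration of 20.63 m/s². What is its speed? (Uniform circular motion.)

v = √(a_c × r) = √(20.63 × 38) = 28.0 m/s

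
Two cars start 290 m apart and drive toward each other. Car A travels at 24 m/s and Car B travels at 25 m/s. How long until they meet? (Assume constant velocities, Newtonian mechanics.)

Combined speed: v_combined = 24 + 25 = 49 m/s
Time to meet: t = d/v_combined = 290/49 = 5.92 s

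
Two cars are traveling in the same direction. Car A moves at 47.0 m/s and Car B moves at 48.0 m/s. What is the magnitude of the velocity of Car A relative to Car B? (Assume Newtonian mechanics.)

v_rel = |v_A - v_B| = |47.0 - 48.0| = 1.0 m/s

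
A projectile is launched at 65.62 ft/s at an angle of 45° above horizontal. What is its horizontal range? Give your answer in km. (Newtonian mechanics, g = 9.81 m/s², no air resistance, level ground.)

v₀ = 65.62 ft/s × 0.3048 = 20.001 m/s
R = v₀² × sin(2θ) / g = 20.001² × sin(2 × 45°) / 9.81 = 400.04 × 1.0 / 9.81 = 40.7788 m
R = 40.7788 m / 1000.0 = 0.04078 km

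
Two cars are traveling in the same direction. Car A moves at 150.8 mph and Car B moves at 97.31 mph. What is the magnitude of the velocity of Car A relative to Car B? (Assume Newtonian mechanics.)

v_rel = |v_A - v_B| = |150.8 - 97.31| = 53.49 mph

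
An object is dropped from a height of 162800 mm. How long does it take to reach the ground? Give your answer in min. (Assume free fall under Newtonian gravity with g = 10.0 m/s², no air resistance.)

h = 162800 mm × 0.001 = 162.8 m
t = √(2h/g) = √(2 × 162.8 / 10.0) = 5.70614 s
t = 5.70614 s / 60.0 = 0.0951 min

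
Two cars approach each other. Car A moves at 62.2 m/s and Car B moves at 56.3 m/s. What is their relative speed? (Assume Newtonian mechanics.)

v_rel = v_A + v_B = 62.2 + 56.3 = 118.5 m/s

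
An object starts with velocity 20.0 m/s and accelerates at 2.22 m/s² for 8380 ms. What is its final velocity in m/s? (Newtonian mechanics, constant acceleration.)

t = 8380 ms × 0.001 = 8.38 s
v = v₀ + a × t = 20.0 + 2.22 × 8.38 = 38.6 m/s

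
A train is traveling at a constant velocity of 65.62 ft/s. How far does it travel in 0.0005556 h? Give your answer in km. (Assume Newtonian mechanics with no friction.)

v = 65.62 ft/s × 0.3048 = 20.001 m/s
t = 0.0005556 h × 3600.0 = 2.00016 s
d = v × t = 20.001 × 2.00016 = 40.0052 m
d = 40.0052 m / 1000.0 = 0.04001 km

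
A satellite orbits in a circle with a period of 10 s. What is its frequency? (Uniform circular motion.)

f = 1/T = 1/10 = 0.1 Hz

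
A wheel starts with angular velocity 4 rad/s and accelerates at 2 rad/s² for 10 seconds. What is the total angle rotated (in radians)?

θ = ω₀t + ½αt² = 4×10 + ½×2×10² = 140.0 rad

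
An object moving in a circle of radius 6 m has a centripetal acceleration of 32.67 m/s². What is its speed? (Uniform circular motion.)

v = √(a_c × r) = √(32.67 × 6) = 14.0 m/s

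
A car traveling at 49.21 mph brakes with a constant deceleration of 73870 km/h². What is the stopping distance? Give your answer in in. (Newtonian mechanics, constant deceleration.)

v₀ = 49.21 mph × 0.44704 = 21.9988 m/s
a = 73870 km/h² × 7.716049382716049e-05 = 5.69985 m/s²
d = v₀² / (2a) = 21.9988² / (2 × 5.69985) = 483.947 / 11.3997 = 42.4526 m
d = 42.4526 m / 0.0254 = 1671 in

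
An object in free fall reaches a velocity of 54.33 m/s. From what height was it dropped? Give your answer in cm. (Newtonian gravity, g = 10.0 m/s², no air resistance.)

h = v² / (2g) = 54.33² / (2 × 10.0) = 147.587 m
h = 147.587 m / 0.01 = 14760 cm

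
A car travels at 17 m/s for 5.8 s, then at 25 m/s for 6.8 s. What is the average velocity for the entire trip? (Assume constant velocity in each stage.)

d₁ = v₁t₁ = 17 × 5.8 = 98.6 m
d₂ = v₂t₂ = 25 × 6.8 = 170.0 m
d_total = 268.6 m, t_total = 12.6 s
v_avg = d_total/t_total = 268.6/12.6 = 21.32 m/s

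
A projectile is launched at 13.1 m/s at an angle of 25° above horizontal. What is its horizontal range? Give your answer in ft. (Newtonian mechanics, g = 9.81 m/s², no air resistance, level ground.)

R = v₀² × sin(2θ) / g = 13.1² × sin(2 × 25°) / 9.81 = 171.61 × 0.766044 / 9.81 = 13.4007 m
R = 13.4007 m / 0.3048 = 43.97 ft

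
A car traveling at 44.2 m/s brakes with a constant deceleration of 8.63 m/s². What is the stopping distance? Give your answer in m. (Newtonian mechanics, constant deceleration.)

d = v₀² / (2a) = 44.2² / (2 × 8.63) = 1953.64 / 17.26 = 113.2 m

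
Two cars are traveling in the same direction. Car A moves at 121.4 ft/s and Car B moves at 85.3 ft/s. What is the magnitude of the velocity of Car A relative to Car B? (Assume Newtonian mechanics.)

v_rel = |v_A - v_B| = |121.4 - 85.3| = 36.1 ft/s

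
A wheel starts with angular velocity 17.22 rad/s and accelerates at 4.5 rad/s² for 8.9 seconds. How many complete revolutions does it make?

θ = ω₀t + ½αt² = 17.22×8.9 + ½×4.5×8.9² = 331.4805 rad
Total revolutions = θ/(2π) = 331.4805/(2π) = 52.76
Complete revolutions = ⌊52.76⌋ = 52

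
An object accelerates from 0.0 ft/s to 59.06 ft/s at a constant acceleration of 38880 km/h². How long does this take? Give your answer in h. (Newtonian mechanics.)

v₀ = 0.0 ft/s × 0.3048 = 0.0 m/s
v = 59.06 ft/s × 0.3048 = 18.0015 m/s
a = 38880 km/h² × 7.716049382716049e-05 = 3.0 m/s²
t = (v - v₀) / a = (18.0015 - 0.0) / 3.0 = 6.0005 s
t = 6.0005 s / 3600.0 = 0.001667 h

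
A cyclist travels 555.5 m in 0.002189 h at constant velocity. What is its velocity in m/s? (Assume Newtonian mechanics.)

t = 0.002189 h × 3600.0 = 7.8804 s
v = d / t = 555.5 / 7.8804 = 70.49 m/s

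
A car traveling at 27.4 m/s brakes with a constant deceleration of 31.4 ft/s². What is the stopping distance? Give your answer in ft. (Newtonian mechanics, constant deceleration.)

a = 31.4 ft/s² × 0.3048 = 9.57072 m/s²
d = v₀² / (2a) = 27.4² / (2 × 9.57072) = 750.76 / 19.1414 = 39.2218 m
d = 39.2218 m / 0.3048 = 128.7 ft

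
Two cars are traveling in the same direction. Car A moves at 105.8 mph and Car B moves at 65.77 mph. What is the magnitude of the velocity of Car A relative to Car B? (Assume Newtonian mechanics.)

v_rel = |v_A - v_B| = |105.8 - 65.77| = 40.03 mph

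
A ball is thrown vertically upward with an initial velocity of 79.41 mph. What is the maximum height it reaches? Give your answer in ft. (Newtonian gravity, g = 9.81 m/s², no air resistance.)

v₀ = 79.41 mph × 0.44704 = 35.4994 m/s
h_max = v₀² / (2g) = 35.4994² / (2 × 9.81) = 1260.21 / 19.62 = 64.2309 m
h_max = 64.2309 m / 0.3048 = 210.7 ft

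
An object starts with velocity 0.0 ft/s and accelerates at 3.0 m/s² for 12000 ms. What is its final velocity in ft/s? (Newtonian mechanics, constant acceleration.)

v₀ = 0.0 ft/s × 0.3048 = 0.0 m/s
t = 12000 ms × 0.001 = 12.0 s
v = v₀ + a × t = 0.0 + 3.0 × 12.0 = 36.0 m/s
v = 36.0 m/s / 0.3048 = 118.1 ft/s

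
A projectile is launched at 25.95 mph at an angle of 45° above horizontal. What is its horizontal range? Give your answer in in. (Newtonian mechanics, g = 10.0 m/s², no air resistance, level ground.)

v₀ = 25.95 mph × 0.44704 = 11.6007 m/s
R = v₀² × sin(2θ) / g = 11.6007² × sin(2 × 45°) / 10.0 = 134.576 × 1.0 / 10.0 = 13.4576 m
R = 13.4576 m / 0.0254 = 529.8 in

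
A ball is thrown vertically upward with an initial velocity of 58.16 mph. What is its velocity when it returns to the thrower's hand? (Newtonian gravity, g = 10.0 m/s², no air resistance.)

By conservation of energy (no air resistance), the ball returns to the throw height with the same speed as launch, but directed downward.
|v_ground| = v₀ = 58.16 mph
v_ground = 58.16 mph (downward)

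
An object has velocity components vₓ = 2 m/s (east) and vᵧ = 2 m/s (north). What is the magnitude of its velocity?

|v| = √(vₓ² + vᵧ²) = √(2² + 2²) = √(8) = 2.83 m/s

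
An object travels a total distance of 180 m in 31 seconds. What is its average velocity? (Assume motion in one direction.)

v_avg = Δd / Δt = 180 / 31 = 5.81 m/s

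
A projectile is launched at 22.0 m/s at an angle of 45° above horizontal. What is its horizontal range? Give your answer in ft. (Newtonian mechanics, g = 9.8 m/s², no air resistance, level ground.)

R = v₀² × sin(2θ) / g = 22.0² × sin(2 × 45°) / 9.8 = 484.0 × 1.0 / 9.8 = 49.3878 m
R = 49.3878 m / 0.3048 = 162.0 ft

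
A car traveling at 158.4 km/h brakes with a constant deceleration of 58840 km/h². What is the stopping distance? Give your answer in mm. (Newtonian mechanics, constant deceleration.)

v₀ = 158.4 km/h × 0.2777777777777778 = 44.0 m/s
a = 58840 km/h² × 7.716049382716049e-05 = 4.54012 m/s²
d = v₀² / (2a) = 44.0² / (2 × 4.54012) = 1936.0 / 9.08024 = 213.21 m
d = 213.21 m / 0.001 = 213200 mm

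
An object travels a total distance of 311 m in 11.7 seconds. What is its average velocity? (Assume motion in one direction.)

v_avg = Δd / Δt = 311 / 11.7 = 26.58 m/s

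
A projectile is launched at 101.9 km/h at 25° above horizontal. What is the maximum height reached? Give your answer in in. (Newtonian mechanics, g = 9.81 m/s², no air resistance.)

v₀ = 101.9 km/h × 0.2777777777777778 = 28.3056 m/s
H = v₀² × sin²(θ) / (2g) = 28.3056² × sin(25°)² / (2 × 9.81) = 801.207 × 0.178606 / 19.62 = 7.2936 m
H = 7.2936 m / 0.0254 = 287.1 in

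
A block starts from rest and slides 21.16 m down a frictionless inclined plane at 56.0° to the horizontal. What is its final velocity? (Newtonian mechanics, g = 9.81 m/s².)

a = g sin(θ) = 9.81 × sin(56.0°) = 8.1329 m/s²
v = √(2ad) = √(2 × 8.1329 × 21.16) = 18.55 m/s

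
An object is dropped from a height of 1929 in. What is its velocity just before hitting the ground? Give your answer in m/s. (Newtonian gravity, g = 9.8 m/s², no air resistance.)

h = 1929 in × 0.0254 = 48.9966 m
v = √(2gh) = √(2 × 9.8 × 48.9966) = 30.99 m/s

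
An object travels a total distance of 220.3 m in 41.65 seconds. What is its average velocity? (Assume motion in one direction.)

v_avg = Δd / Δt = 220.3 / 41.65 = 5.29 m/s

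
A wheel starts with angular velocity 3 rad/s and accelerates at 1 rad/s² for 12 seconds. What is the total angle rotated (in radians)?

θ = ω₀t + ½αt² = 3×12 + ½×1×12² = 108.0 rad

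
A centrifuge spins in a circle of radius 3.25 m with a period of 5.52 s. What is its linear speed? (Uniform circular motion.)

v = 2πr/T = 2π×3.25/5.52 = 3.7 m/s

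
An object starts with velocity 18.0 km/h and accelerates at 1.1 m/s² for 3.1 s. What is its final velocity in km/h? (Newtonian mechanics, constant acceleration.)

v₀ = 18.0 km/h × 0.2777777777777778 = 5.0 m/s
v = v₀ + a × t = 5.0 + 1.1 × 3.1 = 8.41 m/s
v = 8.41 m/s / 0.2777777777777778 = 30.28 km/h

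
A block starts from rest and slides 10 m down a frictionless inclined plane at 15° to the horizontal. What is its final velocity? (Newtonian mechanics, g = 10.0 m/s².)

a = g sin(θ) = 10.0 × sin(15°) = 2.5882 m/s²
v = √(2ad) = √(2 × 2.5882 × 10) = 7.19 m/s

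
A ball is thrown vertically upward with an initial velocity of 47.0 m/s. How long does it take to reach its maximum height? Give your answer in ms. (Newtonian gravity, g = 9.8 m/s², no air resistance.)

t_up = v₀ / g = 47.0 / 9.8 = 4.79592 s
t_up = 4.79592 s / 0.001 = 4796 ms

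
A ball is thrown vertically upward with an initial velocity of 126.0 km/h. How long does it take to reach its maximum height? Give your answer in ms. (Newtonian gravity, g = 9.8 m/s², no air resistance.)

v₀ = 126.0 km/h × 0.2777777777777778 = 35.0 m/s
t_up = v₀ / g = 35.0 / 9.8 = 3.57143 s
t_up = 3.57143 s / 0.001 = 3571 ms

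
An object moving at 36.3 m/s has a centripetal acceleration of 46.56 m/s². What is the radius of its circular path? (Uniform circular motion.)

r = v²/a_c = 36.3²/46.56 = 28.3 m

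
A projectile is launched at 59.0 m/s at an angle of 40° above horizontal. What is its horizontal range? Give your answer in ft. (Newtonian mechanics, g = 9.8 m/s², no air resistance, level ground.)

R = v₀² × sin(2θ) / g = 59.0² × sin(2 × 40°) / 9.8 = 3481.0 × 0.984808 / 9.8 = 349.808 m
R = 349.808 m / 0.3048 = 1148 ft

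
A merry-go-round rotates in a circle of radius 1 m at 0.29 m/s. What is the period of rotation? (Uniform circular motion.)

T = 2πr/v = 2π×1/0.29 = 21.67 s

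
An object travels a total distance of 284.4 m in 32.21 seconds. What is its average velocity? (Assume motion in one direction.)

v_avg = Δd / Δt = 284.4 / 32.21 = 8.83 m/s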